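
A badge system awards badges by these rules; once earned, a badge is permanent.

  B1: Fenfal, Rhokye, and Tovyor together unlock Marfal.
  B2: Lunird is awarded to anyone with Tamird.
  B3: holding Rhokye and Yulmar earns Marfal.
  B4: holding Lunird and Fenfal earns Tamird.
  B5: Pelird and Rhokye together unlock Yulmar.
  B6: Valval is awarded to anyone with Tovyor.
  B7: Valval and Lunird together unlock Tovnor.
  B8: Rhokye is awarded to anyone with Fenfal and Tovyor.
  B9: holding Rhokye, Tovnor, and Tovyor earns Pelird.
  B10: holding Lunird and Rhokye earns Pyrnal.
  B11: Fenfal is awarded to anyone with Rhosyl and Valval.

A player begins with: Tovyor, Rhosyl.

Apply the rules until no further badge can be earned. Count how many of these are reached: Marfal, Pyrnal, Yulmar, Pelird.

1

With Tovyor, Valval is earned (B6).
With Rhosyl and Valval, Fenfal is earned (B11).
With Fenfal and Tovyor, Rhokye is earned (B8).
With Fenfal, Rhokye, and Tovyor, Marfal is earned (B1).
Marfal: reached.
Pyrnal would need Lunird and Rhokye (B10), but Lunird is never earned.
Yulmar would need Pelird and Rhokye (B5), but Pelird is never earned.
Pelird would need Rhokye, Tovnor, and Tovyor (B9), but Tovnor is never earned.
Reached: Marfal — 1 of the 4.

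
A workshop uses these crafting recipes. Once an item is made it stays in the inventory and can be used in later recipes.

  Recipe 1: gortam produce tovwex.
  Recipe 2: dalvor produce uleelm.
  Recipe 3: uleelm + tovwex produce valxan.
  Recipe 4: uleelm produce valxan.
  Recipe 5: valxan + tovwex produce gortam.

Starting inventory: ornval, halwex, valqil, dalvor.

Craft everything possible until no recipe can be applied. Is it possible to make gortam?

gortam would need valxan and tovwex (Recipe 5), but tovwex is never obtained.

No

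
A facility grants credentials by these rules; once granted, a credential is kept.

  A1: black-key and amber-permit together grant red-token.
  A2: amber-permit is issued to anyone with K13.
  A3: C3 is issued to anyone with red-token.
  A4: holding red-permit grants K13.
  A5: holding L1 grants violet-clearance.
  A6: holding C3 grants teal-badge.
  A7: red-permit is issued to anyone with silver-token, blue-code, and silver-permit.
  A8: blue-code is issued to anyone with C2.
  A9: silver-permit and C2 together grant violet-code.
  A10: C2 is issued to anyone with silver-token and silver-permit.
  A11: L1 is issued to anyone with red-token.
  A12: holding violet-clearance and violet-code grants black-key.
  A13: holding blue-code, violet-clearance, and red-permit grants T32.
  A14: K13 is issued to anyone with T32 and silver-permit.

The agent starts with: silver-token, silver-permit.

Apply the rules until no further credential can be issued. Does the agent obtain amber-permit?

Yes

Holding silver-token and silver-permit grants C2 (A10).
Holding C2 grants blue-code (A8).
Holding silver-token, blue-code, and silver-permit grants red-permit (A7).
Holding red-permit grants K13 (A4).
Holding K13 grants amber-permit (A2).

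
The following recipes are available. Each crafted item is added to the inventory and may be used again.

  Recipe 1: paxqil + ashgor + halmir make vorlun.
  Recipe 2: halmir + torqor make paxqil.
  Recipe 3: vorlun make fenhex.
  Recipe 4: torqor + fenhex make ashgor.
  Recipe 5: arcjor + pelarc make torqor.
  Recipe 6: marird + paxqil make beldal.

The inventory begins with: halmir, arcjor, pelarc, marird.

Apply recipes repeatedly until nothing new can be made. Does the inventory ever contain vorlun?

No

vorlun would need paxqil, ashgor, and halmir (Recipe 1), but ashgor is never obtained.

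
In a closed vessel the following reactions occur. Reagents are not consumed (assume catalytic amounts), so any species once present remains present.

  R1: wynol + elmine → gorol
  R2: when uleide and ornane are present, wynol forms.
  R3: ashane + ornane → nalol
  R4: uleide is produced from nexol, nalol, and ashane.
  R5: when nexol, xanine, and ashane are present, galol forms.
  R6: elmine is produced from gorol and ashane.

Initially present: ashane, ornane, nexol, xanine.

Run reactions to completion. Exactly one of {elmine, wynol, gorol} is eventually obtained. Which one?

wynol

ashane and ornane present → nalol forms (R3).
nexol, nalol, and ashane present → uleide forms (R4).
uleide and ornane present → wynol forms (R2).
elmine would need gorol and ashane (R6), but gorol never forms. gorol would need wynol and elmine (R1), but elmine never forms.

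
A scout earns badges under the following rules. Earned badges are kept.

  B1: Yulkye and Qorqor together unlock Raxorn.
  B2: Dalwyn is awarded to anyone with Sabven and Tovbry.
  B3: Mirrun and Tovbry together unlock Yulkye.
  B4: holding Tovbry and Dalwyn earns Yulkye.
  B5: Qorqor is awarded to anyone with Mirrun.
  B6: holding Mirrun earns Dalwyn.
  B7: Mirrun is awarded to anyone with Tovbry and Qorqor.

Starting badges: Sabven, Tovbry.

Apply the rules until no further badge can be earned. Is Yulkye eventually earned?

Yes

With Sabven and Tovbry, Dalwyn is earned (B2).
With Tovbry and Dalwyn, Yulkye is earned (B4).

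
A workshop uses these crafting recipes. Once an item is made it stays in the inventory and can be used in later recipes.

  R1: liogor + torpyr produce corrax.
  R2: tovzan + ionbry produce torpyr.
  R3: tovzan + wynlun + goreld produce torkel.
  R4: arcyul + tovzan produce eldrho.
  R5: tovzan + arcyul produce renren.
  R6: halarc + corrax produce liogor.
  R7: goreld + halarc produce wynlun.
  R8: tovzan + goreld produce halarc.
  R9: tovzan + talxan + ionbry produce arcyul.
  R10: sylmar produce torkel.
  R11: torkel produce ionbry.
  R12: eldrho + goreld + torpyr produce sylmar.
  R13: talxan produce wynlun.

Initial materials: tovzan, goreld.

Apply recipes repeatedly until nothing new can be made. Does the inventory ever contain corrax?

No

corrax would need liogor and torpyr (R1), but liogor is never obtained.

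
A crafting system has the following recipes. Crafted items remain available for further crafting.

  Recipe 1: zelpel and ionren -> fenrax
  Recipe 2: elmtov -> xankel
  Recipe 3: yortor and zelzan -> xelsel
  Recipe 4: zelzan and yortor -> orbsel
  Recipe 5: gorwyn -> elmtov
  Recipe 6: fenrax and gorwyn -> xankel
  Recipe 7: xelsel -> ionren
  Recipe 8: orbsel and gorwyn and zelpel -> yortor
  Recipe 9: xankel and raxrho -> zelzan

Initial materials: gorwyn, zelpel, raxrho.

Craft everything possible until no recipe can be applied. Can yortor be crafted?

No

yortor would need orbsel, gorwyn, and zelpel (Recipe 8), but orbsel is never obtained.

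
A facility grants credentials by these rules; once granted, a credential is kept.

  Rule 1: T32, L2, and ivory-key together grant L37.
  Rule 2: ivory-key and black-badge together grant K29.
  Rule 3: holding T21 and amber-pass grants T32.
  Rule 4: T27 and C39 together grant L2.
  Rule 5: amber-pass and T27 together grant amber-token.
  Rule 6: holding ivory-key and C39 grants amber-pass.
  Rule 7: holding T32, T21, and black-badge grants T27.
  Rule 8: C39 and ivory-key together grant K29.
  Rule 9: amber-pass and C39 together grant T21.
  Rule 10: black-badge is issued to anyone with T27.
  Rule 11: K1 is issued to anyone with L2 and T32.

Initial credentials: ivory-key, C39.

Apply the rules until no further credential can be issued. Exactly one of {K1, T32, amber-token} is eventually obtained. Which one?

T32

Holding ivory-key and C39 grants amber-pass (Rule 6).
Holding amber-pass and C39 grants T21 (Rule 9).
Holding T21 and amber-pass grants T32 (Rule 3).
amber-token would need amber-pass and T27 (Rule 5), but T27 is never granted. K1 would need L2 and T32 (Rule 11), but L2 is never granted.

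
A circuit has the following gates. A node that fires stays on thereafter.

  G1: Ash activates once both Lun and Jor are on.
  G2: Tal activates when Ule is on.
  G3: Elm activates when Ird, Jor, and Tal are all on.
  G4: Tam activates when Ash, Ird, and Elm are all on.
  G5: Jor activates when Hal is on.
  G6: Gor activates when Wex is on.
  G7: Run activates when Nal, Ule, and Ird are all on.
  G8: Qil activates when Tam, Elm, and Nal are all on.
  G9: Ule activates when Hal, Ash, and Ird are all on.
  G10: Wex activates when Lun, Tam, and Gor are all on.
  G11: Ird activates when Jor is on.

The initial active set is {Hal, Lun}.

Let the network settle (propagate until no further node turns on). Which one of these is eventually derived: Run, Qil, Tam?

Hal is on, so Jor activates (G5).
G1: Lun and Jor on → Ash on.
Jor is on, so Ird activates (G11).
Hal, Ash, and Ird are on, so Ule activates (G9).
G2: Ule on → Tal on.
G3: Ird, Jor, and Tal on → Elm on.
Ash, Ird, and Elm are on, so Tam activates (G4).
Run would need Nal, Ule, and Ird (G7), but Nal never turns on. Qil would need Tam, Elm, and Nal (G8), but Nal never turns on.

Tam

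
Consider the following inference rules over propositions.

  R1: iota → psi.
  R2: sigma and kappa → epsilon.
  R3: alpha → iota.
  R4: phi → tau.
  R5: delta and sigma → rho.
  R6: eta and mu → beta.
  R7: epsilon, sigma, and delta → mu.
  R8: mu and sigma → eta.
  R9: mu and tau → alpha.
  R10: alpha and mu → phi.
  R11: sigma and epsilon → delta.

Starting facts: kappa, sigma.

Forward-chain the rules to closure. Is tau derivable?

No

tau would need phi (R4), but phi is never established.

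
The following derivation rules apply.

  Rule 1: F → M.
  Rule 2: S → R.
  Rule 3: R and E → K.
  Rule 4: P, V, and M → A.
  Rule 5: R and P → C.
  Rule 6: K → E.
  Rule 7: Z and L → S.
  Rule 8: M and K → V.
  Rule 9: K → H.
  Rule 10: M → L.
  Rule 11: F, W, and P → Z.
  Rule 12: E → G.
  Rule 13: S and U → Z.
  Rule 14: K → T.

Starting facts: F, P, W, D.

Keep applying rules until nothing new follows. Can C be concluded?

F, W, and P hold, so Z follows (Rule 11).
From F, Rule 1 gives M.
M holds, so L follows (Rule 10).
Z and L hold, so S follows (Rule 7).
S holds, so R follows (Rule 2).
From R and P, Rule 5 gives C.

Yes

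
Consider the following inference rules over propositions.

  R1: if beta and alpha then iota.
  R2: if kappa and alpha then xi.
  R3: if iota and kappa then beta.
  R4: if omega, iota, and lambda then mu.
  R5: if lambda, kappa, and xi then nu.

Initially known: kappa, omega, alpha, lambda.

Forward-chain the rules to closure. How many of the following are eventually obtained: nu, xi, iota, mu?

From kappa and alpha, R2 gives xi.
lambda, kappa, and xi hold, so nu follows (R5).
nu: reached.
xi: reached.
iota would need beta and alpha (R1), but beta is never established.
mu would need omega, iota, and lambda (R4), but iota is never established.
Reached: nu and xi — 2 of the 4.

2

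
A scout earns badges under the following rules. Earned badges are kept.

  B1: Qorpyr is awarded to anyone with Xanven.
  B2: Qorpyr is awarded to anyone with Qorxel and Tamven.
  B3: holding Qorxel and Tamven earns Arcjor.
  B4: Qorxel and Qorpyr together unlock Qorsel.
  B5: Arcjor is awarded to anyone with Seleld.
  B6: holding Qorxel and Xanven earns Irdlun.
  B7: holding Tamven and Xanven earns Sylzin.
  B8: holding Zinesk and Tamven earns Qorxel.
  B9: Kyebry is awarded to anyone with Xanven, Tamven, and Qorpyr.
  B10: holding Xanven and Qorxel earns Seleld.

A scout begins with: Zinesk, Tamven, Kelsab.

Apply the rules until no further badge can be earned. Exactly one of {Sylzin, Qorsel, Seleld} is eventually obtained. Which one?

With Zinesk and Tamven, Qorxel is earned (B8).
With Qorxel and Tamven, Qorpyr is earned (B2).
With Qorxel and Qorpyr, Qorsel is earned (B4).
Sylzin would need Tamven and Xanven (B7), but Xanven is never earned. Seleld would need Xanven and Qorxel (B10), but Xanven is never earned.

Qorsel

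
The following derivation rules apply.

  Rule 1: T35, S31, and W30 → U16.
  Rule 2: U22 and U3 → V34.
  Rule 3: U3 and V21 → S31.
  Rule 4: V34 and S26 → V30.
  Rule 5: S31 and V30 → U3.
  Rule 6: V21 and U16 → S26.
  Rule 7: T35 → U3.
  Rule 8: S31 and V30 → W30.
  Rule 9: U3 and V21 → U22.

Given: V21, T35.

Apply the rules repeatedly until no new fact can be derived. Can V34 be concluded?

Yes

T35 holds, so U3 follows (Rule 7).
U3 and V21 hold, so U22 follows (Rule 9).
From U22 and U3, Rule 2 gives V34.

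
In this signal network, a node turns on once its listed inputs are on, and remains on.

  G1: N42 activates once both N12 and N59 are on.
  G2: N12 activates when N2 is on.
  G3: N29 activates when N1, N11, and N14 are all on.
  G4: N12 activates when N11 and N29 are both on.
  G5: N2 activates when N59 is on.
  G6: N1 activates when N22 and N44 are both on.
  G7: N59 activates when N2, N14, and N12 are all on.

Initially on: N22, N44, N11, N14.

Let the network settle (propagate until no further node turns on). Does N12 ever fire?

G6: N22 and N44 on → N1 on.
G3: N1, N11, and N14 on → N29 on.
N11 and N29 are on, so N12 activates (G4).

Yes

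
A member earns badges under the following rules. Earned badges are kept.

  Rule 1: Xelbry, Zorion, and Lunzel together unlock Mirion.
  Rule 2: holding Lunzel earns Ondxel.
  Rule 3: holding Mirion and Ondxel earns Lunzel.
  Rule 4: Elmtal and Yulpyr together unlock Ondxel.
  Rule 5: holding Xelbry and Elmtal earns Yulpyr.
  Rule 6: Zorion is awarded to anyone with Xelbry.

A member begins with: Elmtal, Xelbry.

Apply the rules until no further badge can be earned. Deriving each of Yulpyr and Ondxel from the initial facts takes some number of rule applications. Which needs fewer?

Yulpyr: With Xelbry and Elmtal, Yulpyr is earned (Rule 5). [1 rule application]
Ondxel: With Xelbry and Elmtal, Yulpyr is earned (Rule 5). With Elmtal and Yulpyr, Ondxel is earned (Rule 4). [2 rule applications]
Yulpyr needs fewer.

Yulpyr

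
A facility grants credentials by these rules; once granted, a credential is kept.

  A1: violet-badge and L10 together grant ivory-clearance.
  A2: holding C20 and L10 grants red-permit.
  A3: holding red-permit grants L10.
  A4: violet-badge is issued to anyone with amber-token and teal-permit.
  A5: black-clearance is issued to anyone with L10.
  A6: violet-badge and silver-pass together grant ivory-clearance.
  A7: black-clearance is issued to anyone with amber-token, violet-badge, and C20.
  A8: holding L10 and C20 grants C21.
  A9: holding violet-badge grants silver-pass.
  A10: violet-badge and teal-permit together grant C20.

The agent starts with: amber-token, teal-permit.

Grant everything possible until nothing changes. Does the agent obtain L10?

L10 would need red-permit (A3), but red-permit is never granted.

No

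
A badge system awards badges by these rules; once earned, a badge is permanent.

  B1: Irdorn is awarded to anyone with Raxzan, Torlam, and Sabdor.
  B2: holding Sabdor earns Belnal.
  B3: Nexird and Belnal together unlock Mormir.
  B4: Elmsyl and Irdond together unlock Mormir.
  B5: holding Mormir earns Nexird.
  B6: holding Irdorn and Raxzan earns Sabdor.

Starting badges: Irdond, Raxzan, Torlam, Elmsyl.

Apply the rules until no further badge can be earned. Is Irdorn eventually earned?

Irdorn would need Raxzan, Torlam, and Sabdor (B1), but Sabdor is never earned.

No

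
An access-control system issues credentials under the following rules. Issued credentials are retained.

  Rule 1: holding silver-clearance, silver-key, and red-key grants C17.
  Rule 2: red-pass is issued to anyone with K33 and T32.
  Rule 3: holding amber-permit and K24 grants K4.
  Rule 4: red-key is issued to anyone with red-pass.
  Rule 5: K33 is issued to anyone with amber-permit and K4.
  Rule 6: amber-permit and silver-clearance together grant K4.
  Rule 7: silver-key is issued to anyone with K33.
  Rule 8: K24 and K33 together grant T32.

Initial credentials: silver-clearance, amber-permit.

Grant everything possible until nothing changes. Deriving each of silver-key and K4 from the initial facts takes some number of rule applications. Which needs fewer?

K4

K4: Holding amber-permit and silver-clearance grants K4 (Rule 6). [1 rule application]
silver-key: Holding amber-permit and silver-clearance grants K4 (Rule 6). Holding amber-permit and K4 grants K33 (Rule 5). Holding K33 grants silver-key (Rule 7). [3 rule applications]
K4 needs fewer.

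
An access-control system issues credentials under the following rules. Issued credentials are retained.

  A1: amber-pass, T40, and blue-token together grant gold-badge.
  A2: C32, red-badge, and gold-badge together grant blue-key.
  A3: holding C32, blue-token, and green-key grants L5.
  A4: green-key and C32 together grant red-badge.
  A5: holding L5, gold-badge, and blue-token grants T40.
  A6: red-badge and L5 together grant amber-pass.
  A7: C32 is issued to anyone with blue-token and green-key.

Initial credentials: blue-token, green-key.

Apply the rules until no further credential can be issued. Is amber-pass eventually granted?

Yes

Holding blue-token and green-key grants C32 (A7).
Holding C32, blue-token, and green-key grants L5 (A3).
Holding green-key and C32 grants red-badge (A4).
Holding red-badge and L5 grants amber-pass (A6).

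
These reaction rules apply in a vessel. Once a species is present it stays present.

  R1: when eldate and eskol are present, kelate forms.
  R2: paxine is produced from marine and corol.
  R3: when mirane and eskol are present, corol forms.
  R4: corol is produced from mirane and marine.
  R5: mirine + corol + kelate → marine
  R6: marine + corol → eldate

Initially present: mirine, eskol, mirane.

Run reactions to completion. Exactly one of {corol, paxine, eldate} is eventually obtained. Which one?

corol

mirane and eskol present → corol forms (R3).
paxine would need marine and corol (R2), but marine never forms. eldate would need marine and corol (R6), but marine never forms.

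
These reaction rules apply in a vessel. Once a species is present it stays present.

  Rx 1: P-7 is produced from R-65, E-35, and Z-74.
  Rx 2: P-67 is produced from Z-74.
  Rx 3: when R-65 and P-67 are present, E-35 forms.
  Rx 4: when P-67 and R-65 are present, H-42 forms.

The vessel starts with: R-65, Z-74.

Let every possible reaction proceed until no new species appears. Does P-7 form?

Z-74 present → P-67 forms (Rx 2).
R-65 and P-67 present → E-35 forms (Rx 3).
R-65, E-35, and Z-74 present → P-7 forms (Rx 1).

Yes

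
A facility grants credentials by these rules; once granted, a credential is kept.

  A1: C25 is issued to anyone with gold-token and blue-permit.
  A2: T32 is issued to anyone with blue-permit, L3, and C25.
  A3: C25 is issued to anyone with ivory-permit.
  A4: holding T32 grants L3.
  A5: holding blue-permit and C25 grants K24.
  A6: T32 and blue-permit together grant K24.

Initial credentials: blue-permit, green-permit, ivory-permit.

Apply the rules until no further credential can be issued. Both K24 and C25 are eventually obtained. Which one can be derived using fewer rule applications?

C25: Holding ivory-permit grants C25 (A3). [1 rule application]
K24: Holding ivory-permit grants C25 (A3). Holding blue-permit and C25 grants K24 (A5). [2 rule applications]
C25 needs fewer.

C25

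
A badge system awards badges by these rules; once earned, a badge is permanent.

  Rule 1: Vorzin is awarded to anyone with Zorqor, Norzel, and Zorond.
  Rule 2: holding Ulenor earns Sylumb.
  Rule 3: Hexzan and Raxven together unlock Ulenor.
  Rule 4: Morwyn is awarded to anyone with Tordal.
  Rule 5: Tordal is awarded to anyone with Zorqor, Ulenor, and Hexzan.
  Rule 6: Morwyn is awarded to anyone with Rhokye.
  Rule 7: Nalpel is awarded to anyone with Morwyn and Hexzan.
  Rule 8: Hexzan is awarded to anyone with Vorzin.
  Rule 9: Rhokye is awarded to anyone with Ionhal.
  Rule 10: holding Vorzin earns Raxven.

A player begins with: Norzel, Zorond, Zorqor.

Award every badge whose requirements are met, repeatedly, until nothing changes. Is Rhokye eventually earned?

Rhokye would need Ionhal (Rule 9), but Ionhal is never earned.

No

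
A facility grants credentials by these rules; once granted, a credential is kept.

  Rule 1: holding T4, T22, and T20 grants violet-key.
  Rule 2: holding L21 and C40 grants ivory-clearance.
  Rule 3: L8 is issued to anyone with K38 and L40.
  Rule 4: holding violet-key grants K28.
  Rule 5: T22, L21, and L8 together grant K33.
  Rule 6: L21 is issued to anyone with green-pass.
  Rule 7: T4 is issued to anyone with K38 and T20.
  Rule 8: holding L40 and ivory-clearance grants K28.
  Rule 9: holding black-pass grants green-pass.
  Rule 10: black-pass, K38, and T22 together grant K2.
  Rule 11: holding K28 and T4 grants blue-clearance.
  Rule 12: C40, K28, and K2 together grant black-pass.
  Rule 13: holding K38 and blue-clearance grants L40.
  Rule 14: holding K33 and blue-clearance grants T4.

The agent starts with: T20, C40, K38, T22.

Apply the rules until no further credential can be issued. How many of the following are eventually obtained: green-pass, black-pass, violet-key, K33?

Holding K38 and T20 grants T4 (Rule 7).
Holding T4, T22, and T20 grants violet-key (Rule 1).
green-pass would need black-pass (Rule 9), but black-pass is never granted.
black-pass would need C40, K28, and K2 (Rule 12), but K2 is never granted.
violet-key: reached.
K33 would need T22, L21, and L8 (Rule 5), but L21 is never granted.
Reached: violet-key — 1 of the 4.

1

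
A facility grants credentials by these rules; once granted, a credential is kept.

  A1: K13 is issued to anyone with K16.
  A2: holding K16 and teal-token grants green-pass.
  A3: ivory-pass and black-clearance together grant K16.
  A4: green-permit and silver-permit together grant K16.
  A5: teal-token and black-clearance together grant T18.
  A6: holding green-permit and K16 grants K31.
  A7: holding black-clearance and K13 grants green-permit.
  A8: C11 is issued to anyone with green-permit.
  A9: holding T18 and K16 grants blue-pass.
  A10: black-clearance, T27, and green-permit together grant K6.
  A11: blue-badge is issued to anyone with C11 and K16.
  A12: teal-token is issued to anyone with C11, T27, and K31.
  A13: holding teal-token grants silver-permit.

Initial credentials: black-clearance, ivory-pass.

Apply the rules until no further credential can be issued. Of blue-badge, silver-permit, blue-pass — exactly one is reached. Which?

Holding ivory-pass and black-clearance grants K16 (A3).
Holding K16 grants K13 (A1).
Holding black-clearance and K13 grants green-permit (A7).
Holding green-permit grants C11 (A8).
Holding C11 and K16 grants blue-badge (A11).
silver-permit would need teal-token (A13), but teal-token is never granted. blue-pass would need T18 and K16 (A9), but T18 is never granted.

blue-badge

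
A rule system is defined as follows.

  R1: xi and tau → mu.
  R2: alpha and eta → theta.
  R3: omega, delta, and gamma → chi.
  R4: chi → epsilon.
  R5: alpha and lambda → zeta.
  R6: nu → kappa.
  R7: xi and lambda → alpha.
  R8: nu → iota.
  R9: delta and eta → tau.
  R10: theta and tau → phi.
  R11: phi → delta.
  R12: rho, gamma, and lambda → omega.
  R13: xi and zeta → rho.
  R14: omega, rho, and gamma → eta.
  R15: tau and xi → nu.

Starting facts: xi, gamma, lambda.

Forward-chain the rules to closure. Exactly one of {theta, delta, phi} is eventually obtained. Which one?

theta

From xi and lambda, R7 gives alpha.
alpha and lambda hold, so zeta follows (R5).
From xi and zeta, R13 gives rho.
From rho, gamma, and lambda, R12 gives omega.
From omega, rho, and gamma, R14 gives eta.
alpha and eta hold, so theta follows (R2).
phi would need theta and tau (R10), but tau is never established. delta would need phi (R11), but phi is never established.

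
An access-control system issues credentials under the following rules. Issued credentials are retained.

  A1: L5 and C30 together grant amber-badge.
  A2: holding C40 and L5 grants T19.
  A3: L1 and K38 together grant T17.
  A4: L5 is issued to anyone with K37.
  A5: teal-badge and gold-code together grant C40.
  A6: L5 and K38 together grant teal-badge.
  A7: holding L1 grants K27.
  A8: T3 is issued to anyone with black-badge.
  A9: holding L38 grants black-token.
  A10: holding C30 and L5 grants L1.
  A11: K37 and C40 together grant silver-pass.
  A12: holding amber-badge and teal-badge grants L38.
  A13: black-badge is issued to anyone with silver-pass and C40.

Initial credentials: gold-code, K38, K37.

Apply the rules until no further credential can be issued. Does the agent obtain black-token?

No

black-token would need L38 (A9), but L38 is never granted.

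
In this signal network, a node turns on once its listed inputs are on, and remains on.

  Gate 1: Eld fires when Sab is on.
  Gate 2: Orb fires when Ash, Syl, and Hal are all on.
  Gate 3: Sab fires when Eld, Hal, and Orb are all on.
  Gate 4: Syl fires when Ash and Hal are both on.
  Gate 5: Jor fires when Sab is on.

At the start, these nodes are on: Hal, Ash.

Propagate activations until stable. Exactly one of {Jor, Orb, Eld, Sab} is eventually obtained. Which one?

Ash and Hal are on, so Syl fires (Gate 4).
Ash, Syl, and Hal are on, so Orb fires (Gate 2).
Eld would need Sab (Gate 1), but Sab never turns on. Jor would need Sab (Gate 5), but Sab never turns on. Sab would need Eld, Hal, and Orb (Gate 3), but Eld never turns on.

Orb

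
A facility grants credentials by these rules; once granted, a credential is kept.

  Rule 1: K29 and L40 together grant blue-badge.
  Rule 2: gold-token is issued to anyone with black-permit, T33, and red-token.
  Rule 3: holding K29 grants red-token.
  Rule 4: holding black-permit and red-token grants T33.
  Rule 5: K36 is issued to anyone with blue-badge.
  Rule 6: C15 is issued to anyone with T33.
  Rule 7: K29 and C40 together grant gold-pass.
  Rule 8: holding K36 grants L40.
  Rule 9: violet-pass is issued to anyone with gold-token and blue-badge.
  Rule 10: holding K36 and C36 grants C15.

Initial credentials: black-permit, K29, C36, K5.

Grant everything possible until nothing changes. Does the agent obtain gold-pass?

gold-pass would need K29 and C40 (Rule 7), but C40 is never granted.

No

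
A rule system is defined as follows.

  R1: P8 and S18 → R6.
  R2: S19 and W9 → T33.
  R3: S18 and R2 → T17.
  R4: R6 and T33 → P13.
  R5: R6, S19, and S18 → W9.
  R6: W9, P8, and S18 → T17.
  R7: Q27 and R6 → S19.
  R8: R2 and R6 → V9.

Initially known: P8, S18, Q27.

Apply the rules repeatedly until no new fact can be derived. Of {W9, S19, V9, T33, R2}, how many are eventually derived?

3

From P8 and S18, R1 gives R6.
Q27 and R6 hold, so S19 follows (R7).
From R6, S19, and S18, R5 gives W9.
From S19 and W9, R2 gives T33.
W9: reached.
S19: reached.
V9 would need R2 and R6 (R8), but R2 is never established.
T33: reached.
No rule produces R2, and it is not given.
Reached: W9, S19, and T33 — 3 of the 5.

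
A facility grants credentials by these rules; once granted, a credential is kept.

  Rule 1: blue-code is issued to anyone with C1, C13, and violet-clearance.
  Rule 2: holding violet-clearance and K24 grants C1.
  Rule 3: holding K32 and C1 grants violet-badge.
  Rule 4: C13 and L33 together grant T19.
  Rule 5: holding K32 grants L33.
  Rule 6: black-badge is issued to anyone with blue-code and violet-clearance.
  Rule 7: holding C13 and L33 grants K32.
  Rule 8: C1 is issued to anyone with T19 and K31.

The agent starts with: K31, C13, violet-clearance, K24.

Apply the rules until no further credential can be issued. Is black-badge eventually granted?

Yes

Holding violet-clearance and K24 grants C1 (Rule 2).
Holding C1, C13, and violet-clearance grants blue-code (Rule 1).
Holding blue-code and violet-clearance grants black-badge (Rule 6).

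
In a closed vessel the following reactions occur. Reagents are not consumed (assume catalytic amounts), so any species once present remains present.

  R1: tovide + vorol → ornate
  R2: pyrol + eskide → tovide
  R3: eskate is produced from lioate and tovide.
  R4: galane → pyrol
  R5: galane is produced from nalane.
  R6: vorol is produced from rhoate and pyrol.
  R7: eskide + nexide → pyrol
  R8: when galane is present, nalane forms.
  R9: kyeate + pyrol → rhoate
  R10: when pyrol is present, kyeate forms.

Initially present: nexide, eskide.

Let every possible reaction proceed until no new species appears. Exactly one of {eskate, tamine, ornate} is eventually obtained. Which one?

eskide and nexide present → pyrol forms (R7).
pyrol present → kyeate forms (R10).
pyrol and eskide present → tovide forms (R2).
kyeate and pyrol present → rhoate forms (R9).
rhoate and pyrol present → vorol forms (R6).
tovide and vorol present → ornate forms (R1).
No rule produces tamine, and it is not given. eskate would need lioate and tovide (R3), but lioate never forms.

ornate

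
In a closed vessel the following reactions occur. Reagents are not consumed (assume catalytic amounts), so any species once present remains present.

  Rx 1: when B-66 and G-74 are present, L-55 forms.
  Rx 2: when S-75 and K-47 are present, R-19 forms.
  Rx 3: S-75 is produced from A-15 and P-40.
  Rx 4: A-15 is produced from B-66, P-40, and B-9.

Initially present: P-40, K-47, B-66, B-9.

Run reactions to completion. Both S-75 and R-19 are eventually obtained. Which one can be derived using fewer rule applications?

S-75

S-75: B-66, P-40, and B-9 present → A-15 forms (Rx 4). A-15 and P-40 present → S-75 forms (Rx 3). [2 rule applications]
R-19: B-66, P-40, and B-9 present → A-15 forms (Rx 4). A-15 and P-40 present → S-75 forms (Rx 3). S-75 and K-47 present → R-19 forms (Rx 2). [3 rule applications]
S-75 needs fewer.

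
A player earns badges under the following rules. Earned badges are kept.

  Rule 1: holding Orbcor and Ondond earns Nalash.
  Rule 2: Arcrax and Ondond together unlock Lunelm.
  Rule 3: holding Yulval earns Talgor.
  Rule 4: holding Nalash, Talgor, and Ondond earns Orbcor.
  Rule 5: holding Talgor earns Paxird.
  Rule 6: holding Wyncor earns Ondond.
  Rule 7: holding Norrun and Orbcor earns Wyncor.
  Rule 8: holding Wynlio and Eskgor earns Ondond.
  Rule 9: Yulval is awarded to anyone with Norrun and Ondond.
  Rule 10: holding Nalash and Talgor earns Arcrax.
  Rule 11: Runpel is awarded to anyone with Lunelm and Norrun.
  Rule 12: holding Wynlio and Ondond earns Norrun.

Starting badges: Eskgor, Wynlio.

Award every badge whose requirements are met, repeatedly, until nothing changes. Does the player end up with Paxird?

Yes

With Wynlio and Eskgor, Ondond is earned (Rule 8).
With Wynlio and Ondond, Norrun is earned (Rule 12).
With Norrun and Ondond, Yulval is earned (Rule 9).
With Yulval, Talgor is earned (Rule 3).
With Talgor, Paxird is earned (Rule 5).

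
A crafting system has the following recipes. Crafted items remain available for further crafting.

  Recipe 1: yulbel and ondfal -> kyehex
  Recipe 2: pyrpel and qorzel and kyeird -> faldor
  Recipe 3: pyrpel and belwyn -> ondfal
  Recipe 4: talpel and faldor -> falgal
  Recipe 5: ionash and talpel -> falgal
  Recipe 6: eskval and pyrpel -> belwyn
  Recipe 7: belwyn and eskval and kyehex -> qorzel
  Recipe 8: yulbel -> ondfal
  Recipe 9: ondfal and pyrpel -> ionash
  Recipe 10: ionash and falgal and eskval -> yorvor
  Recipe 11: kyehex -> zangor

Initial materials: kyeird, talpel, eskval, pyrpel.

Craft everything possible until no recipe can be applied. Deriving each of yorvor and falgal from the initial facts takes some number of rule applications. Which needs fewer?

falgal: eskval and pyrpel -> belwyn (Recipe 6). Using Recipe 3, pyrpel and belwyn make ondfal. ondfal and pyrpel -> ionash (Recipe 9). ionash and talpel -> falgal (Recipe 5). [4 rule applications]
yorvor: Using Recipe 6, eskval and pyrpel make belwyn. pyrpel and belwyn -> ondfal (Recipe 3). Using Recipe 9, ondfal and pyrpel make ionash. ionash and talpel -> falgal (Recipe 5). Using Recipe 10, ionash, falgal, and eskval make yorvor. [5 rule applications]
falgal needs fewer.

falgal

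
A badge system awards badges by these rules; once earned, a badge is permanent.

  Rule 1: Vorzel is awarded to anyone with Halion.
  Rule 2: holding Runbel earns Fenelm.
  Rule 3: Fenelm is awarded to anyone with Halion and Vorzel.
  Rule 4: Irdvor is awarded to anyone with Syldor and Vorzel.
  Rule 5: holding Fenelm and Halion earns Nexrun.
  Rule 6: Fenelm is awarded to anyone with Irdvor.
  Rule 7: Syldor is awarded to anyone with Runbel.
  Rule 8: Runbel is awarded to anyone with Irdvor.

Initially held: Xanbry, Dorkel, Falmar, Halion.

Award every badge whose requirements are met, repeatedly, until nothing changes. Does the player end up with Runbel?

No

Runbel would need Irdvor (Rule 8), but Irdvor is never earned.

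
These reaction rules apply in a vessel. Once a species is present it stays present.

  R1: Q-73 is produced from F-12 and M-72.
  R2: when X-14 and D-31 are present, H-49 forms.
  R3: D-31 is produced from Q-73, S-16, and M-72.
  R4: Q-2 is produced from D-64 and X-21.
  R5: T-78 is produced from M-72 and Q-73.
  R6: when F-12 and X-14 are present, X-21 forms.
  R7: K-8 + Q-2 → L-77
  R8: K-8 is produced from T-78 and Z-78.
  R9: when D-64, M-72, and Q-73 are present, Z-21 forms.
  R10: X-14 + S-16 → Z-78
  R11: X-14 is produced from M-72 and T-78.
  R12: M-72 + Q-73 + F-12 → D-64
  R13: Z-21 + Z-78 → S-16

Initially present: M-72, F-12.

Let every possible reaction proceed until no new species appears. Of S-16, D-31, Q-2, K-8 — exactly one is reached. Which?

F-12 and M-72 present → Q-73 forms (R1).
M-72, Q-73, and F-12 present → D-64 forms (R12).
M-72 and Q-73 present → T-78 forms (R5).
M-72 and T-78 present → X-14 forms (R11).
F-12 and X-14 present → X-21 forms (R6).
D-64 and X-21 present → Q-2 forms (R4).
D-31 would need Q-73, S-16, and M-72 (R3), but S-16 never forms. S-16 would need Z-21 and Z-78 (R13), but Z-78 never forms. K-8 would need T-78 and Z-78 (R8), but Z-78 never forms.

Q-2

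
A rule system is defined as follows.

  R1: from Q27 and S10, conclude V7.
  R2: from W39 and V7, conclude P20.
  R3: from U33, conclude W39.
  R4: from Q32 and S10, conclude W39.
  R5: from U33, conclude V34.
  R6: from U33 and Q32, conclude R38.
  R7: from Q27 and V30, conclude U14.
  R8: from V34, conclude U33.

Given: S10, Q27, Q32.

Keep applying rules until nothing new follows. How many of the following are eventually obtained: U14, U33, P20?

From Q27 and S10, R1 gives V7.
From Q32 and S10, R4 gives W39.
W39 and V7 hold, so P20 follows (R2).
U14 would need Q27 and V30 (R7), but V30 is never established.
U33 would need V34 (R8), but V34 is never established.
P20: reached.
Reached: P20 — 1 of the 3.

1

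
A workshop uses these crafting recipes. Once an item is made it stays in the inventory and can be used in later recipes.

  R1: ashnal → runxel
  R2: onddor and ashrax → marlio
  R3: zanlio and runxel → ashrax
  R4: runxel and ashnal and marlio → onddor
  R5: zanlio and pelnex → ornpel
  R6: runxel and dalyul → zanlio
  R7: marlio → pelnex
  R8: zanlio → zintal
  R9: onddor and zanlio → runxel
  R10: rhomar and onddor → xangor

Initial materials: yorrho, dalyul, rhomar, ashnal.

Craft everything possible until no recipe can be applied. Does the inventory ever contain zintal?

Yes

Using R1, ashnal makes runxel.
Using R6, runxel and dalyul make zanlio.
zanlio → zintal (R8).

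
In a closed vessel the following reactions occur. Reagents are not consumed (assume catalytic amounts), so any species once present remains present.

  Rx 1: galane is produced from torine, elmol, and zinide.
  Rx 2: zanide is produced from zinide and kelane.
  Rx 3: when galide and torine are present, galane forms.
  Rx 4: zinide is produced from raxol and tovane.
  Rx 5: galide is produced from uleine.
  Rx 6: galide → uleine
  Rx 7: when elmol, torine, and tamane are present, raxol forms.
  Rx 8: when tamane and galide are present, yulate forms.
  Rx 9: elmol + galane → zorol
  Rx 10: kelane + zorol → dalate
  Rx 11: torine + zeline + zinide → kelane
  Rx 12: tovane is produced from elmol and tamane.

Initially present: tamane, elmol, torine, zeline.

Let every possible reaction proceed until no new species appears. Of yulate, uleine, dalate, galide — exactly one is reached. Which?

dalate

elmol and tamane present → tovane forms (Rx 12).
elmol, torine, and tamane present → raxol forms (Rx 7).
raxol and tovane present → zinide forms (Rx 4).
torine, elmol, and zinide present → galane forms (Rx 1).
torine, zeline, and zinide present → kelane forms (Rx 11).
elmol and galane present → zorol forms (Rx 9).
kelane and zorol present → dalate forms (Rx 10).
uleine would need galide (Rx 6), but galide never forms. yulate would need tamane and galide (Rx 8), but galide never forms. galide would need uleine (Rx 5), but uleine never forms.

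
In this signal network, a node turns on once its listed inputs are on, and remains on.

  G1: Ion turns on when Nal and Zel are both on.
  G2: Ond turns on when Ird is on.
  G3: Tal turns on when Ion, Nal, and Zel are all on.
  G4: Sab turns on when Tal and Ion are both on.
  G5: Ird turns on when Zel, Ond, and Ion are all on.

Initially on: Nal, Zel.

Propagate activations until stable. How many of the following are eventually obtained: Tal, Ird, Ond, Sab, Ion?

Nal and Zel are on, so Ion turns on (G1).
Ion, Nal, and Zel are on, so Tal turns on (G3).
G4: Tal and Ion on → Sab on.
Tal: reached.
Ird would need Zel, Ond, and Ion (G5), but Ond never turns on.
Ond would need Ird (G2), but Ird never turns on.
Sab: reached.
Ion: reached.
Reached: Tal, Sab, and Ion — 3 of the 5.

3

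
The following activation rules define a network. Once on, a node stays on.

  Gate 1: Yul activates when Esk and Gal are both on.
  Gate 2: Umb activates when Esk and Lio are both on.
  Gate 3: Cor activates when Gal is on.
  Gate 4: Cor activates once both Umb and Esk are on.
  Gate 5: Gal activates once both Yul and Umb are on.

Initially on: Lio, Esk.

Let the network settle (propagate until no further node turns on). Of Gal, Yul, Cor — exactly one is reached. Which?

Cor

Gate 2: Esk and Lio on → Umb on.
Umb and Esk are on, so Cor activates (Gate 4).
Yul would need Esk and Gal (Gate 1), but Gal never turns on. Gal would need Yul and Umb (Gate 5), but Yul never turns on.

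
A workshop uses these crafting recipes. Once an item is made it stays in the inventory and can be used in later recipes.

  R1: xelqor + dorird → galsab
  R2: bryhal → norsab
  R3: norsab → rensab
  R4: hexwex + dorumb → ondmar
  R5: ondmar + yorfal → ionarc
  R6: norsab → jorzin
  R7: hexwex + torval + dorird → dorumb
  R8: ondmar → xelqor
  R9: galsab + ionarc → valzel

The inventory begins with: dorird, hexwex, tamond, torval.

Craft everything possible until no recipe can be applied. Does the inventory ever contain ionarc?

ionarc would need ondmar and yorfal (R5), but yorfal is never obtained.

No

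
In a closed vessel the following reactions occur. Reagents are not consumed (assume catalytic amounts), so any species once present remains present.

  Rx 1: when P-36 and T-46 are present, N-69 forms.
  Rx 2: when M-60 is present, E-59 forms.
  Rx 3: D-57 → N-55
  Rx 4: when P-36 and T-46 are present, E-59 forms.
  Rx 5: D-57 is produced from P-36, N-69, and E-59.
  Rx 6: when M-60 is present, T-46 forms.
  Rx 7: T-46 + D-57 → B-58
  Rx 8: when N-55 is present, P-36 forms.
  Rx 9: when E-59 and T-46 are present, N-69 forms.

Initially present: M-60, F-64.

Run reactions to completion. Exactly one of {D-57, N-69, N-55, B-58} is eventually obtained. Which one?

M-60 present → T-46 forms (Rx 6).
M-60 present → E-59 forms (Rx 2).
E-59 and T-46 present → N-69 forms (Rx 9).
D-57 would need P-36, N-69, and E-59 (Rx 5), but P-36 never forms. B-58 would need T-46 and D-57 (Rx 7), but D-57 never forms. N-55 would need D-57 (Rx 3), but D-57 never forms.

N-69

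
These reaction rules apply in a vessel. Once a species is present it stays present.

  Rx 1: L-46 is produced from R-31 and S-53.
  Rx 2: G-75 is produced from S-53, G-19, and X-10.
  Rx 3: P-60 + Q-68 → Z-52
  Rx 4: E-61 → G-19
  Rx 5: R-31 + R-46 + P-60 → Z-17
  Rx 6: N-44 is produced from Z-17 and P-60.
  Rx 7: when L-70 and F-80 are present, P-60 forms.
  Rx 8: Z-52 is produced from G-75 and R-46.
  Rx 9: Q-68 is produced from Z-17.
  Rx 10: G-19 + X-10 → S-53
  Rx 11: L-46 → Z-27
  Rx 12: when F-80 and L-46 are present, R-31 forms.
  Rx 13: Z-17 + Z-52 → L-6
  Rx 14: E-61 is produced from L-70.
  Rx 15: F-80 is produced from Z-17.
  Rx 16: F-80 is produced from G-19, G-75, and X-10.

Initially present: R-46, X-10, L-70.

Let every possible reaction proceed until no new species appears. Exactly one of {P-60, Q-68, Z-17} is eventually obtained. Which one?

L-70 present → E-61 forms (Rx 14).
E-61 present → G-19 forms (Rx 4).
G-19 and X-10 present → S-53 forms (Rx 10).
S-53, G-19, and X-10 present → G-75 forms (Rx 2).
G-19, G-75, and X-10 present → F-80 forms (Rx 16).
L-70 and F-80 present → P-60 forms (Rx 7).
Q-68 would need Z-17 (Rx 9), but Z-17 never forms. Z-17 would need R-31, R-46, and P-60 (Rx 5), but R-31 never forms.

P-60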